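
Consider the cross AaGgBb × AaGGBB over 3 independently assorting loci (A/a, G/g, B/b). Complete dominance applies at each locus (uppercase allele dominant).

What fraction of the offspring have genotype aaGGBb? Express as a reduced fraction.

P(aaGGBb) = 1/16

AaGgBb gametes: AGB×1, AGb×1, AgB×1, Agb×1, aGB×1, aGb×1, agB×1, agb×1
AaGGBB gametes: AGB×4, aGB×4
AaGgBb×AaGGBB grid (8·8=64): AAGGBB=4 AAGGBb=4 AAGgBB=4 AAGgBb=4 AaGGBB=8 AaGGBb=8 AaGgBB=8 AaGgBb=8 aaGGBB=4 aaGGBb=4 aaGgBB=4 aaGgBb=4
aaGGBb hits 4/64; gcd=4; 4÷4/64÷4 = 1/16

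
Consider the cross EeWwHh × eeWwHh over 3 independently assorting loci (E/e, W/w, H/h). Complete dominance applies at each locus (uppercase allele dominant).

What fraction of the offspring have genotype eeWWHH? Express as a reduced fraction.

EeWwHh gametes: EWH×1, EWh×1, EwH×1, Ewh×1, eWH×1, eWh×1, ewH×1, ewh×1
eeWwHh gametes: eWH×2, eWh×2, ewH×2, ewh×2
EeWwHh×eeWwHh grid (8·8=64): EeWWHH=2 EeWWHh=4 EeWWhh=2 EeWwHH=4 EeWwHh=8 EeWwhh=4 EewwHH=2 EewwHh=4 Eewwhh=2 eeWWHH=2 eeWWHh=4 eeWWhh=2 eeWwHH=4 eeWwHh=8 eeWwhh=4 eewwHH=2 eewwHh=4 eewwhh=2
eeWWHH hits 2/64; gcd=2; 2÷2/64÷2 = 1/32

P(eeWWHH) = 1/32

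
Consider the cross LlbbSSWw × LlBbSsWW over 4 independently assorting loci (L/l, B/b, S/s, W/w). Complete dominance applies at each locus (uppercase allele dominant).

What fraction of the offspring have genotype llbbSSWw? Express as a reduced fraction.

LlbbSSWw gametes: LbSW×4, LbSw×4, lbSW×4, lbSw×4
LlBbSsWW gametes: LBSW×2, LBsW×2, LbSW×2, LbsW×2, lBSW×2, lBsW×2, lbSW×2, lbsW×2
LlbbSSWw×LlBbSsWW grid (16·16=256): LLBbSSWW=8 LLBbSSWw=8 LLBbSsWW=8 LLBbSsWw=8 LLbbSSWW=8 LLbbSSWw=8 LLbbSsWW=8 LLbbSsWw=8 LlBbSSWW=16 LlBbSSWw=16 LlBbSsWW=16 LlBbSsWw=16 LlbbSSWW=16 LlbbSSWw=16 LlbbSsWW=16 LlbbSsWw=16 llBbSSWW=8 llBbSSWw=8 llBbSsWW=8 llBbSsWw=8 llbbSSWW=8 llbbSSWw=8 llbbSsWW=8 llbbSsWw=8
llbbSSWw hits 8/256; gcd=8; 8÷8/256÷8 = 1/32

P(llbbSSWw) = 1/32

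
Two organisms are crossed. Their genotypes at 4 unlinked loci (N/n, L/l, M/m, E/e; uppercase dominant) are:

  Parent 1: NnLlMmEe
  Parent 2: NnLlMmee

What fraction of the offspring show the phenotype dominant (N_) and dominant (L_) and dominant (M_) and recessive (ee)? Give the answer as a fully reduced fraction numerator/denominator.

P(N_ L_ M_ ee) = 27/128

NnLlMmEe gametes: NLME×1, NLMe×1, NLmE×1, NLme×1, NlME×1, NlMe×1, NlmE×1, Nlme×1, nLME×1, nLMe×1, nLmE×1, nLme×1, nlME×1, nlMe×1, nlmE×1, nlme×1
NnLlMmee gametes: NLMe×2, NLme×2, NlMe×2, Nlme×2, nLMe×2, nLme×2, nlMe×2, nlme×2
NnLlMmEe×NnLlMmee grid (16·16=256): NNLLMMEe=2 NNLLMMee=2 NNLLMmEe=4 NNLLMmee=4 NNLLmmEe=2 NNLLmmee=2 NNLlMMEe=4 NNLlMMee=4 NNLlMmEe=8 NNLlMmee=8 NNLlmmEe=4 NNLlmmee=4 NNllMMEe=2 NNllMMee=2 NNllMmEe=4 NNllMmee=4 NNllmmEe=2 NNllmmee=2 NnLLMMEe=4 NnLLMMee=4 NnLLMmEe=8 NnLLMmee=8 NnLLmmEe=4 NnLLmmee=4 NnLlMMEe=8 NnLlMMee=8 NnLlMmEe=16 NnLlMmee=16 NnLlmmEe=8 NnLlmmee=8 NnllMMEe=4 NnllMMee=4 NnllMmEe=8 NnllMmee=8 NnllmmEe=4 Nnllmmee=4 nnLLMMEe=2 nnLLMMee=2 nnLLMmEe=4 nnLLMmee=4 nnLLmmEe=2 nnLLmmee=2 nnLlMMEe=4 nnLlMMee=4 nnLlMmEe=8 nnLlMmee=8 nnLlmmEe=4 nnLlmmee=4 nnllMMEe=2 nnllMMee=2 nnllMmEe=4 nnllMmee=4 nnllmmEe=2 nnllmmee=2
N_ L_ M_ ee hits 54/256; gcd=2; 54÷2/256÷2 = 27/128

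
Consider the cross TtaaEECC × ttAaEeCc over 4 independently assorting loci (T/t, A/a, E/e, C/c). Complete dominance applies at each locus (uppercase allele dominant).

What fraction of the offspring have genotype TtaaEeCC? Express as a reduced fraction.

P(TtaaEeCC) = 1/16

TtaaEECC gametes: TaEC×8, taEC×8
ttAaEeCc gametes: tAEC×2, tAEc×2, tAeC×2, tAec×2, taEC×2, taEc×2, taeC×2, taec×2
TtaaEECC×ttAaEeCc grid (16·16=256): TtAaEECC=16 TtAaEECc=16 TtAaEeCC=16 TtAaEeCc=16 TtaaEECC=16 TtaaEECc=16 TtaaEeCC=16 TtaaEeCc=16 ttAaEECC=16 ttAaEECc=16 ttAaEeCC=16 ttAaEeCc=16 ttaaEECC=16 ttaaEECc=16 ttaaEeCC=16 ttaaEeCc=16
TtaaEeCC hits 16/256; gcd=16; 16÷16/256÷16 = 1/16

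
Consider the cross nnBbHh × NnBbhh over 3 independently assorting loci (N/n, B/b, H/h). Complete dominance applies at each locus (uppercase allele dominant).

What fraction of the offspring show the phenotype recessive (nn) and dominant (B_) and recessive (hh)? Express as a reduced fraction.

P(nn B_ hh) = 3/16

nnBbHh gametes: nBH×2, nBh×2, nbH×2, nbh×2
NnBbhh gametes: NBh×2, Nbh×2, nBh×2, nbh×2
nnBbHh×NnBbhh grid (8·8=64): NnBBHh=4 NnBBhh=4 NnBbHh=8 NnBbhh=8 NnbbHh=4 Nnbbhh=4 nnBBHh=4 nnBBhh=4 nnBbHh=8 nnBbhh=8 nnbbHh=4 nnbbhh=4
nn B_ hh hits 12/64; gcd=4; 12÷4/64÷4 = 3/16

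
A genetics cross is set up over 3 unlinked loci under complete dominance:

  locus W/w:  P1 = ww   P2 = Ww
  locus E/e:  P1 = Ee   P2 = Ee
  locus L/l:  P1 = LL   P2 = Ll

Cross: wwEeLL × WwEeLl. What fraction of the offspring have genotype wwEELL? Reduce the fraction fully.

P(wwEELL) = 1/16

wwEeLL gametes: wEL×4, weL×4
WwEeLl gametes: WEL×1, WEl×1, WeL×1, Wel×1, wEL×1, wEl×1, weL×1, wel×1
wwEeLL×WwEeLl grid (8·8=64): WwEELL=4 WwEELl=4 WwEeLL=8 WwEeLl=8 WweeLL=4 WweeLl=4 wwEELL=4 wwEELl=4 wwEeLL=8 wwEeLl=8 wweeLL=4 wweeLl=4
wwEELL hits 4/64; gcd=4; 4÷4/64÷4 = 1/16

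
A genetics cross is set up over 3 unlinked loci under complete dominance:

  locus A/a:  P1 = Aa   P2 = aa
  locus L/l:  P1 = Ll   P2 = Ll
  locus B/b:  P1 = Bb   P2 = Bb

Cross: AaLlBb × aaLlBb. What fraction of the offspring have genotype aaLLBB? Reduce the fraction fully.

AaLlBb gametes: ALB×1, ALb×1, AlB×1, Alb×1, aLB×1, aLb×1, alB×1, alb×1
aaLlBb gametes: aLB×2, aLb×2, alB×2, alb×2
AaLlBb×aaLlBb grid (8·8=64): AaLLBB=2 AaLLBb=4 AaLLbb=2 AaLlBB=4 AaLlBb=8 AaLlbb=4 AallBB=2 AallBb=4 Aallbb=2 aaLLBB=2 aaLLBb=4 aaLLbb=2 aaLlBB=4 aaLlBb=8 aaLlbb=4 aallBB=2 aallBb=4 aallbb=2
aaLLBB hits 2/64; gcd=2; 2÷2/64÷2 = 1/32

P(aaLLBB) = 1/32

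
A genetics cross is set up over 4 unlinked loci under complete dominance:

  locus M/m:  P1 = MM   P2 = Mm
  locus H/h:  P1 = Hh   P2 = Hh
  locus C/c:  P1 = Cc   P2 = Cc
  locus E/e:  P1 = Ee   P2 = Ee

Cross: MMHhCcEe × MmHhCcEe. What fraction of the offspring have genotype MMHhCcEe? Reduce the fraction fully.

MMHhCcEe gametes: MHCE×2, MHCe×2, MHcE×2, MHce×2, MhCE×2, MhCe×2, MhcE×2, Mhce×2
MmHhCcEe gametes: MHCE×1, MHCe×1, MHcE×1, MHce×1, MhCE×1, MhCe×1, MhcE×1, Mhce×1, mHCE×1, mHCe×1, mHcE×1, mHce×1, mhCE×1, mhCe×1, mhcE×1, mhce×1
MMHhCcEe×MmHhCcEe grid (16·16=256): MMHHCCEE=2 MMHHCCEe=4 MMHHCCee=2 MMHHCcEE=4 MMHHCcEe=8 MMHHCcee=4 MMHHccEE=2 MMHHccEe=4 MMHHccee=2 MMHhCCEE=4 MMHhCCEe=8 MMHhCCee=4 MMHhCcEE=8 MMHhCcEe=16 MMHhCcee=8 MMHhccEE=4 MMHhccEe=8 MMHhccee=4 MMhhCCEE=2 MMhhCCEe=4 MMhhCCee=2 MMhhCcEE=4 MMhhCcEe=8 MMhhCcee=4 MMhhccEE=2 MMhhccEe=4 MMhhccee=2 MmHHCCEE=2 MmHHCCEe=4 MmHHCCee=2 MmHHCcEE=4 MmHHCcEe=8 MmHHCcee=4 MmHHccEE=2 MmHHccEe=4 MmHHccee=2 MmHhCCEE=4 MmHhCCEe=8 MmHhCCee=4 MmHhCcEE=8 MmHhCcEe=16 MmHhCcee=8 MmHhccEE=4 MmHhccEe=8 MmHhccee=4 MmhhCCEE=2 MmhhCCEe=4 MmhhCCee=2 MmhhCcEE=4 MmhhCcEe=8 MmhhCcee=4 MmhhccEE=2 MmhhccEe=4 Mmhhccee=2
MMHhCcEe hits 16/256; gcd=16; 16÷16/256÷16 = 1/16

P(MMHhCcEe) = 1/16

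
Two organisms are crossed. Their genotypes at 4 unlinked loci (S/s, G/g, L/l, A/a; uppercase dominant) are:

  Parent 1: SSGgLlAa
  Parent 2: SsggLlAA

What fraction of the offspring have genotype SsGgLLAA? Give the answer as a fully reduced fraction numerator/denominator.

SSGgLlAa gametes: SGLA×2, SGLa×2, SGlA×2, SGla×2, SgLA×2, SgLa×2, SglA×2, Sgla×2
SsggLlAA gametes: SgLA×4, SglA×4, sgLA×4, sglA×4
SSGgLlAa×SsggLlAA grid (16·16=256): SSGgLLAA=8 SSGgLLAa=8 SSGgLlAA=16 SSGgLlAa=16 SSGgllAA=8 SSGgllAa=8 SSggLLAA=8 SSggLLAa=8 SSggLlAA=16 SSggLlAa=16 SSggllAA=8 SSggllAa=8 SsGgLLAA=8 SsGgLLAa=8 SsGgLlAA=16 SsGgLlAa=16 SsGgllAA=8 SsGgllAa=8 SsggLLAA=8 SsggLLAa=8 SsggLlAA=16 SsggLlAa=16 SsggllAA=8 SsggllAa=8
SsGgLLAA hits 8/256; gcd=8; 8÷8/256÷8 = 1/32

P(SsGgLLAA) = 1/32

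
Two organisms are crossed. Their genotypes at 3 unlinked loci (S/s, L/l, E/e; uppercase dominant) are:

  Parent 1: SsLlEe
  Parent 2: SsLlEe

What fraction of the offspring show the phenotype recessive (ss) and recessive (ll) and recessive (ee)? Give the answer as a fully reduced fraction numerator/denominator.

P(ss ll ee) = 1/64

SsLlEe gametes: SLE×1, SLe×1, SlE×1, Sle×1, sLE×1, sLe×1, slE×1, sle×1
SsLlEe gametes: SLE×1, SLe×1, SlE×1, Sle×1, sLE×1, sLe×1, slE×1, sle×1
SsLlEe×SsLlEe grid (8·8=64): SSLLEE=1 SSLLEe=2 SSLLee=1 SSLlEE=2 SSLlEe=4 SSLlee=2 SSllEE=1 SSllEe=2 SSllee=1 SsLLEE=2 SsLLEe=4 SsLLee=2 SsLlEE=4 SsLlEe=8 SsLlee=4 SsllEE=2 SsllEe=4 Ssllee=2 ssLLEE=1 ssLLEe=2 ssLLee=1 ssLlEE=2 ssLlEe=4 ssLlee=2 ssllEE=1 ssllEe=2 ssllee=1
ss ll ee hits 1/64; gcd=1; 1÷1/64÷1 = 1/64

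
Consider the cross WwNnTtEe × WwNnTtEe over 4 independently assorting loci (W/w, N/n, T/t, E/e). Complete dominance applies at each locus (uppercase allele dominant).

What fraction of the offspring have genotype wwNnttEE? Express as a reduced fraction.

WwNnTtEe gametes: WNTE×1, WNTe×1, WNtE×1, WNte×1, WnTE×1, WnTe×1, WntE×1, Wnte×1, wNTE×1, wNTe×1, wNtE×1, wNte×1, wnTE×1, wnTe×1, wntE×1, wnte×1
WwNnTtEe gametes: WNTE×1, WNTe×1, WNtE×1, WNte×1, WnTE×1, WnTe×1, WntE×1, Wnte×1, wNTE×1, wNTe×1, wNtE×1, wNte×1, wnTE×1, wnTe×1, wntE×1, wnte×1
WwNnTtEe×WwNnTtEe grid (16·16=256): WWNNTTEE=1 WWNNTTEe=2 WWNNTTee=1 WWNNTtEE=2 WWNNTtEe=4 WWNNTtee=2 WWNNttEE=1 WWNNttEe=2 WWNNttee=1 WWNnTTEE=2 WWNnTTEe=4 WWNnTTee=2 WWNnTtEE=4 WWNnTtEe=8 WWNnTtee=4 WWNnttEE=2 WWNnttEe=4 WWNnttee=2 WWnnTTEE=1 WWnnTTEe=2 WWnnTTee=1 WWnnTtEE=2 WWnnTtEe=4 WWnnTtee=2 WWnnttEE=1 WWnnttEe=2 WWnnttee=1 WwNNTTEE=2 WwNNTTEe=4 WwNNTTee=2 WwNNTtEE=4 WwNNTtEe=8 WwNNTtee=4 WwNNttEE=2 WwNNttEe=4 WwNNttee=2 WwNnTTEE=4 WwNnTTEe=8 WwNnTTee=4 WwNnTtEE=8 WwNnTtEe=16 WwNnTtee=8 WwNnttEE=4 WwNnttEe=8 WwNnttee=4 WwnnTTEE=2 WwnnTTEe=4 WwnnTTee=2 WwnnTtEE=4 WwnnTtEe=8 WwnnTtee=4 WwnnttEE=2 WwnnttEe=4 Wwnnttee=2 wwNNTTEE=1 wwNNTTEe=2 wwNNTTee=1 wwNNTtEE=2 wwNNTtEe=4 wwNNTtee=2 wwNNttEE=1 wwNNttEe=2 wwNNttee=1 wwNnTTEE=2 wwNnTTEe=4 wwNnTTee=2 wwNnTtEE=4 wwNnTtEe=8 wwNnTtee=4 wwNnttEE=2 wwNnttEe=4 wwNnttee=2 wwnnTTEE=1 wwnnTTEe=2 wwnnTTee=1 wwnnTtEE=2 wwnnTtEe=4 wwnnTtee=2 wwnnttEE=1 wwnnttEe=2 wwnnttee=1
wwNnttEE hits 2/256; gcd=2; 2÷2/256÷2 = 1/128

P(wwNnttEE) = 1/128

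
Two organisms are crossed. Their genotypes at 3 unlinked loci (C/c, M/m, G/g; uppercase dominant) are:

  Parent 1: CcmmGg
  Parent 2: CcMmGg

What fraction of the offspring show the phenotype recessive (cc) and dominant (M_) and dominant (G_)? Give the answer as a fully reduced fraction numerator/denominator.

P(cc M_ G_) = 3/32

CcmmGg gametes: CmG×2, Cmg×2, cmG×2, cmg×2
CcMmGg gametes: CMG×1, CMg×1, CmG×1, Cmg×1, cMG×1, cMg×1, cmG×1, cmg×1
CcmmGg×CcMmGg grid (8·8=64): CCMmGG=2 CCMmGg=4 CCMmgg=2 CCmmGG=2 CCmmGg=4 CCmmgg=2 CcMmGG=4 CcMmGg=8 CcMmgg=4 CcmmGG=4 CcmmGg=8 Ccmmgg=4 ccMmGG=2 ccMmGg=4 ccMmgg=2 ccmmGG=2 ccmmGg=4 ccmmgg=2
cc M_ G_ hits 6/64; gcd=2; 6÷2/64÷2 = 3/32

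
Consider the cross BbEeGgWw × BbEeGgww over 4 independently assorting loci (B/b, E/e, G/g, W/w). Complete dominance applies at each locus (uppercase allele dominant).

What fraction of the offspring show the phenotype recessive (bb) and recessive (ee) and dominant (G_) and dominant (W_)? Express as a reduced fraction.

BbEeGgWw gametes: BEGW×1, BEGw×1, BEgW×1, BEgw×1, BeGW×1, BeGw×1, BegW×1, Begw×1, bEGW×1, bEGw×1, bEgW×1, bEgw×1, beGW×1, beGw×1, begW×1, begw×1
BbEeGgww gametes: BEGw×2, BEgw×2, BeGw×2, Begw×2, bEGw×2, bEgw×2, beGw×2, begw×2
BbEeGgWw×BbEeGgww grid (16·16=256): BBEEGGWw=2 BBEEGGww=2 BBEEGgWw=4 BBEEGgww=4 BBEEggWw=2 BBEEggww=2 BBEeGGWw=4 BBEeGGww=4 BBEeGgWw=8 BBEeGgww=8 BBEeggWw=4 BBEeggww=4 BBeeGGWw=2 BBeeGGww=2 BBeeGgWw=4 BBeeGgww=4 BBeeggWw=2 BBeeggww=2 BbEEGGWw=4 BbEEGGww=4 BbEEGgWw=8 BbEEGgww=8 BbEEggWw=4 BbEEggww=4 BbEeGGWw=8 BbEeGGww=8 BbEeGgWw=16 BbEeGgww=16 BbEeggWw=8 BbEeggww=8 BbeeGGWw=4 BbeeGGww=4 BbeeGgWw=8 BbeeGgww=8 BbeeggWw=4 Bbeeggww=4 bbEEGGWw=2 bbEEGGww=2 bbEEGgWw=4 bbEEGgww=4 bbEEggWw=2 bbEEggww=2 bbEeGGWw=4 bbEeGGww=4 bbEeGgWw=8 bbEeGgww=8 bbEeggWw=4 bbEeggww=4 bbeeGGWw=2 bbeeGGww=2 bbeeGgWw=4 bbeeGgww=4 bbeeggWw=2 bbeeggww=2
bb ee G_ W_ hits 6/256; gcd=2; 6÷2/256÷2 = 3/128

P(bb ee G_ W_) = 3/128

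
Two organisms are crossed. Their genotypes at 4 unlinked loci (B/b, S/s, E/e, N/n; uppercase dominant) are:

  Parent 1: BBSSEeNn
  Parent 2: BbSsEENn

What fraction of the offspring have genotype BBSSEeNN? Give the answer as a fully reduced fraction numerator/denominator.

BBSSEeNn gametes: BSEN×4, BSEn×4, BSeN×4, BSen×4
BbSsEENn gametes: BSEN×2, BSEn×2, BsEN×2, BsEn×2, bSEN×2, bSEn×2, bsEN×2, bsEn×2
BBSSEeNn×BbSsEENn grid (16·16=256): BBSSEENN=8 BBSSEENn=16 BBSSEEnn=8 BBSSEeNN=8 BBSSEeNn=16 BBSSEenn=8 BBSsEENN=8 BBSsEENn=16 BBSsEEnn=8 BBSsEeNN=8 BBSsEeNn=16 BBSsEenn=8 BbSSEENN=8 BbSSEENn=16 BbSSEEnn=8 BbSSEeNN=8 BbSSEeNn=16 BbSSEenn=8 BbSsEENN=8 BbSsEENn=16 BbSsEEnn=8 BbSsEeNN=8 BbSsEeNn=16 BbSsEenn=8
BBSSEeNN hits 8/256; gcd=8; 8÷8/256÷8 = 1/32

P(BBSSEeNN) = 1/32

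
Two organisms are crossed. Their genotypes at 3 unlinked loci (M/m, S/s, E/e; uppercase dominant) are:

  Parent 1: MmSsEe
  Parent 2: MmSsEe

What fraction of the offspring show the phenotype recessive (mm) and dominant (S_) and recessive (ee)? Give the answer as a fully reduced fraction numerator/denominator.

P(mm S_ ee) = 3/64

MmSsEe gametes: MSE×1, MSe×1, MsE×1, Mse×1, mSE×1, mSe×1, msE×1, mse×1
MmSsEe gametes: MSE×1, MSe×1, MsE×1, Mse×1, mSE×1, mSe×1, msE×1, mse×1
MmSsEe×MmSsEe grid (8·8=64): MMSSEE=1 MMSSEe=2 MMSSee=1 MMSsEE=2 MMSsEe=4 MMSsee=2 MMssEE=1 MMssEe=2 MMssee=1 MmSSEE=2 MmSSEe=4 MmSSee=2 MmSsEE=4 MmSsEe=8 MmSsee=4 MmssEE=2 MmssEe=4 Mmssee=2 mmSSEE=1 mmSSEe=2 mmSSee=1 mmSsEE=2 mmSsEe=4 mmSsee=2 mmssEE=1 mmssEe=2 mmssee=1
mm S_ ee hits 3/64; gcd=1; 3÷1/64÷1 = 3/64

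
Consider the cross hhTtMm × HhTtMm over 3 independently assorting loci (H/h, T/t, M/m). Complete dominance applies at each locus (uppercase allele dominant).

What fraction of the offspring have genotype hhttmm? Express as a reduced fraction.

hhTtMm gametes: hTM×2, hTm×2, htM×2, htm×2
HhTtMm gametes: HTM×1, HTm×1, HtM×1, Htm×1, hTM×1, hTm×1, htM×1, htm×1
hhTtMm×HhTtMm grid (8·8=64): HhTTMM=2 HhTTMm=4 HhTTmm=2 HhTtMM=4 HhTtMm=8 HhTtmm=4 HhttMM=2 HhttMm=4 Hhttmm=2 hhTTMM=2 hhTTMm=4 hhTTmm=2 hhTtMM=4 hhTtMm=8 hhTtmm=4 hhttMM=2 hhttMm=4 hhttmm=2
hhttmm hits 2/64; gcd=2; 2÷2/64÷2 = 1/32

P(hhttmm) = 1/32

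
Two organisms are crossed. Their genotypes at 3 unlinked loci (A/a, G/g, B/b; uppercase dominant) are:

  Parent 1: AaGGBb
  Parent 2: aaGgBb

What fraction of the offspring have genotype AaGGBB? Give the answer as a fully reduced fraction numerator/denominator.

AaGGBb gametes: AGB×2, AGb×2, aGB×2, aGb×2
aaGgBb gametes: aGB×2, aGb×2, agB×2, agb×2
AaGGBb×aaGgBb grid (8·8=64): AaGGBB=4 AaGGBb=8 AaGGbb=4 AaGgBB=4 AaGgBb=8 AaGgbb=4 aaGGBB=4 aaGGBb=8 aaGGbb=4 aaGgBB=4 aaGgBb=8 aaGgbb=4
AaGGBB hits 4/64; gcd=4; 4÷4/64÷4 = 1/16

P(AaGGBB) = 1/16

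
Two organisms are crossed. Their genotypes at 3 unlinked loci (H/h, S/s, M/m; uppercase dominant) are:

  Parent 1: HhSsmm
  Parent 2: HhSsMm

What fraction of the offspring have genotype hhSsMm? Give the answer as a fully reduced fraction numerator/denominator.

HhSsmm gametes: HSm×2, Hsm×2, hSm×2, hsm×2
HhSsMm gametes: HSM×1, HSm×1, HsM×1, Hsm×1, hSM×1, hSm×1, hsM×1, hsm×1
HhSsmm×HhSsMm grid (8·8=64): HHSSMm=2 HHSSmm=2 HHSsMm=4 HHSsmm=4 HHssMm=2 HHssmm=2 HhSSMm=4 HhSSmm=4 HhSsMm=8 HhSsmm=8 HhssMm=4 Hhssmm=4 hhSSMm=2 hhSSmm=2 hhSsMm=4 hhSsmm=4 hhssMm=2 hhssmm=2
hhSsMm hits 4/64; gcd=4; 4÷4/64÷4 = 1/16

P(hhSsMm) = 1/16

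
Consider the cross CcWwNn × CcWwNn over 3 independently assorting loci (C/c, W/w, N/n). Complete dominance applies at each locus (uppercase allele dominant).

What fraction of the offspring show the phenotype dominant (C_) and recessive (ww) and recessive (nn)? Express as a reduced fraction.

P(C_ ww nn) = 3/64

CcWwNn gametes: CWN×1, CWn×1, CwN×1, Cwn×1, cWN×1, cWn×1, cwN×1, cwn×1
CcWwNn gametes: CWN×1, CWn×1, CwN×1, Cwn×1, cWN×1, cWn×1, cwN×1, cwn×1
CcWwNn×CcWwNn grid (8·8=64): CCWWNN=1 CCWWNn=2 CCWWnn=1 CCWwNN=2 CCWwNn=4 CCWwnn=2 CCwwNN=1 CCwwNn=2 CCwwnn=1 CcWWNN=2 CcWWNn=4 CcWWnn=2 CcWwNN=4 CcWwNn=8 CcWwnn=4 CcwwNN=2 CcwwNn=4 Ccwwnn=2 ccWWNN=1 ccWWNn=2 ccWWnn=1 ccWwNN=2 ccWwNn=4 ccWwnn=2 ccwwNN=1 ccwwNn=2 ccwwnn=1
C_ ww nn hits 3/64; gcd=1; 3÷1/64÷1 = 3/64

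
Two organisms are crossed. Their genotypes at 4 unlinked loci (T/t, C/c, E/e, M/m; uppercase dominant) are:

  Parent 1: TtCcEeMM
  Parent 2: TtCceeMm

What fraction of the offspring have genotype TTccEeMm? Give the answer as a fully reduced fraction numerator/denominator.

P(TTccEeMm) = 1/64

TtCcEeMM gametes: TCEM×2, TCeM×2, TcEM×2, TceM×2, tCEM×2, tCeM×2, tcEM×2, tceM×2
TtCceeMm gametes: TCeM×2, TCem×2, TceM×2, Tcem×2, tCeM×2, tCem×2, tceM×2, tcem×2
TtCcEeMM×TtCceeMm grid (16·16=256): TTCCEeMM=4 TTCCEeMm=4 TTCCeeMM=4 TTCCeeMm=4 TTCcEeMM=8 TTCcEeMm=8 TTCceeMM=8 TTCceeMm=8 TTccEeMM=4 TTccEeMm=4 TTcceeMM=4 TTcceeMm=4 TtCCEeMM=8 TtCCEeMm=8 TtCCeeMM=8 TtCCeeMm=8 TtCcEeMM=16 TtCcEeMm=16 TtCceeMM=16 TtCceeMm=16 TtccEeMM=8 TtccEeMm=8 TtcceeMM=8 TtcceeMm=8 ttCCEeMM=4 ttCCEeMm=4 ttCCeeMM=4 ttCCeeMm=4 ttCcEeMM=8 ttCcEeMm=8 ttCceeMM=8 ttCceeMm=8 ttccEeMM=4 ttccEeMm=4 ttcceeMM=4 ttcceeMm=4
TTccEeMm hits 4/256; gcd=4; 4÷4/256÷4 = 1/64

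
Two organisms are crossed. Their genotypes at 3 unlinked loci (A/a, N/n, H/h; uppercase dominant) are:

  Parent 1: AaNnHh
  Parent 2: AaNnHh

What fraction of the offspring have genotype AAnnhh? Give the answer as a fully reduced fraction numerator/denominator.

P(AAnnhh) = 1/64

AaNnHh gametes: ANH×1, ANh×1, AnH×1, Anh×1, aNH×1, aNh×1, anH×1, anh×1
AaNnHh gametes: ANH×1, ANh×1, AnH×1, Anh×1, aNH×1, aNh×1, anH×1, anh×1
AaNnHh×AaNnHh grid (8·8=64): AANNHH=1 AANNHh=2 AANNhh=1 AANnHH=2 AANnHh=4 AANnhh=2 AAnnHH=1 AAnnHh=2 AAnnhh=1 AaNNHH=2 AaNNHh=4 AaNNhh=2 AaNnHH=4 AaNnHh=8 AaNnhh=4 AannHH=2 AannHh=4 Aannhh=2 aaNNHH=1 aaNNHh=2 aaNNhh=1 aaNnHH=2 aaNnHh=4 aaNnhh=2 aannHH=1 aannHh=2 aannhh=1
AAnnhh hits 1/64; gcd=1; 1÷1/64÷1 = 1/64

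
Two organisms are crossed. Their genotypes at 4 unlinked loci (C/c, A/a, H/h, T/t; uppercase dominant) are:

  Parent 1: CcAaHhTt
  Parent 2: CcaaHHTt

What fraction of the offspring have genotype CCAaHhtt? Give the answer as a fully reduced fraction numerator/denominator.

CcAaHhTt gametes: CAHT×1, CAHt×1, CAhT×1, CAht×1, CaHT×1, CaHt×1, CahT×1, Caht×1, cAHT×1, cAHt×1, cAhT×1, cAht×1, caHT×1, caHt×1, cahT×1, caht×1
CcaaHHTt gametes: CaHT×4, CaHt×4, caHT×4, caHt×4
CcAaHhTt×CcaaHHTt grid (16·16=256): CCAaHHTT=4 CCAaHHTt=8 CCAaHHtt=4 CCAaHhTT=4 CCAaHhTt=8 CCAaHhtt=4 CCaaHHTT=4 CCaaHHTt=8 CCaaHHtt=4 CCaaHhTT=4 CCaaHhTt=8 CCaaHhtt=4 CcAaHHTT=8 CcAaHHTt=16 CcAaHHtt=8 CcAaHhTT=8 CcAaHhTt=16 CcAaHhtt=8 CcaaHHTT=8 CcaaHHTt=16 CcaaHHtt=8 CcaaHhTT=8 CcaaHhTt=16 CcaaHhtt=8 ccAaHHTT=4 ccAaHHTt=8 ccAaHHtt=4 ccAaHhTT=4 ccAaHhTt=8 ccAaHhtt=4 ccaaHHTT=4 ccaaHHTt=8 ccaaHHtt=4 ccaaHhTT=4 ccaaHhTt=8 ccaaHhtt=4
CCAaHhtt hits 4/256; gcd=4; 4÷4/256÷4 = 1/64

P(CCAaHhtt) = 1/64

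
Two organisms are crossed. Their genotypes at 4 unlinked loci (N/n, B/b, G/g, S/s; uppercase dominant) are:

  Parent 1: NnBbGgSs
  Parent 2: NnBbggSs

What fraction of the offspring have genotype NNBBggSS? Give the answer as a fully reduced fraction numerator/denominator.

P(NNBBggSS) = 1/128

NnBbGgSs gametes: NBGS×1, NBGs×1, NBgS×1, NBgs×1, NbGS×1, NbGs×1, NbgS×1, Nbgs×1, nBGS×1, nBGs×1, nBgS×1, nBgs×1, nbGS×1, nbGs×1, nbgS×1, nbgs×1
NnBbggSs gametes: NBgS×2, NBgs×2, NbgS×2, Nbgs×2, nBgS×2, nBgs×2, nbgS×2, nbgs×2
NnBbGgSs×NnBbggSs grid (16·16=256): NNBBGgSS=2 NNBBGgSs=4 NNBBGgss=2 NNBBggSS=2 NNBBggSs=4 NNBBggss=2 NNBbGgSS=4 NNBbGgSs=8 NNBbGgss=4 NNBbggSS=4 NNBbggSs=8 NNBbggss=4 NNbbGgSS=2 NNbbGgSs=4 NNbbGgss=2 NNbbggSS=2 NNbbggSs=4 NNbbggss=2 NnBBGgSS=4 NnBBGgSs=8 NnBBGgss=4 NnBBggSS=4 NnBBggSs=8 NnBBggss=4 NnBbGgSS=8 NnBbGgSs=16 NnBbGgss=8 NnBbggSS=8 NnBbggSs=16 NnBbggss=8 NnbbGgSS=4 NnbbGgSs=8 NnbbGgss=4 NnbbggSS=4 NnbbggSs=8 Nnbbggss=4 nnBBGgSS=2 nnBBGgSs=4 nnBBGgss=2 nnBBggSS=2 nnBBggSs=4 nnBBggss=2 nnBbGgSS=4 nnBbGgSs=8 nnBbGgss=4 nnBbggSS=4 nnBbggSs=8 nnBbggss=4 nnbbGgSS=2 nnbbGgSs=4 nnbbGgss=2 nnbbggSS=2 nnbbggSs=4 nnbbggss=2
NNBBggSS hits 2/256; gcd=2; 2÷2/256÷2 = 1/128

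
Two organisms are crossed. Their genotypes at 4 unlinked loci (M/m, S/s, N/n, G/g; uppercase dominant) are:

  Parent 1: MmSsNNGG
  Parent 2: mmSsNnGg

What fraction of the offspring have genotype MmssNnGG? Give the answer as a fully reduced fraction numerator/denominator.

MmSsNNGG gametes: MSNG×4, MsNG×4, mSNG×4, msNG×4
mmSsNnGg gametes: mSNG×2, mSNg×2, mSnG×2, mSng×2, msNG×2, msNg×2, msnG×2, msng×2
MmSsNNGG×mmSsNnGg grid (16·16=256): MmSSNNGG=8 MmSSNNGg=8 MmSSNnGG=8 MmSSNnGg=8 MmSsNNGG=16 MmSsNNGg=16 MmSsNnGG=16 MmSsNnGg=16 MmssNNGG=8 MmssNNGg=8 MmssNnGG=8 MmssNnGg=8 mmSSNNGG=8 mmSSNNGg=8 mmSSNnGG=8 mmSSNnGg=8 mmSsNNGG=16 mmSsNNGg=16 mmSsNnGG=16 mmSsNnGg=16 mmssNNGG=8 mmssNNGg=8 mmssNnGG=8 mmssNnGg=8
MmssNnGG hits 8/256; gcd=8; 8÷8/256÷8 = 1/32

P(MmssNnGG) = 1/32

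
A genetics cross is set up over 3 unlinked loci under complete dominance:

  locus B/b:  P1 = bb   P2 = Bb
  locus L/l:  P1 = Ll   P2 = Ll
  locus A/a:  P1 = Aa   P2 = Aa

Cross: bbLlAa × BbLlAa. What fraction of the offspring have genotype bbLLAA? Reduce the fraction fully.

P(bbLLAA) = 1/32

bbLlAa gametes: bLA×2, bLa×2, blA×2, bla×2
BbLlAa gametes: BLA×1, BLa×1, BlA×1, Bla×1, bLA×1, bLa×1, blA×1, bla×1
bbLlAa×BbLlAa grid (8·8=64): BbLLAA=2 BbLLAa=4 BbLLaa=2 BbLlAA=4 BbLlAa=8 BbLlaa=4 BbllAA=2 BbllAa=4 Bbllaa=2 bbLLAA=2 bbLLAa=4 bbLLaa=2 bbLlAA=4 bbLlAa=8 bbLlaa=4 bbllAA=2 bbllAa=4 bbllaa=2
bbLLAA hits 2/64; gcd=2; 2÷2/64÷2 = 1/32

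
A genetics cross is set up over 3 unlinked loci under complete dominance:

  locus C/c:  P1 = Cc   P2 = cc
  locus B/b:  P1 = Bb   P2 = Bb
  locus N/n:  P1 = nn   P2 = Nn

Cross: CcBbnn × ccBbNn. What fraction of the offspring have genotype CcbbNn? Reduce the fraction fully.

CcBbnn gametes: CBn×2, Cbn×2, cBn×2, cbn×2
ccBbNn gametes: cBN×2, cBn×2, cbN×2, cbn×2
CcBbnn×ccBbNn grid (8·8=64): CcBBNn=4 CcBBnn=4 CcBbNn=8 CcBbnn=8 CcbbNn=4 Ccbbnn=4 ccBBNn=4 ccBBnn=4 ccBbNn=8 ccBbnn=8 ccbbNn=4 ccbbnn=4
CcbbNn hits 4/64; gcd=4; 4÷4/64÷4 = 1/16

P(CcbbNn) = 1/16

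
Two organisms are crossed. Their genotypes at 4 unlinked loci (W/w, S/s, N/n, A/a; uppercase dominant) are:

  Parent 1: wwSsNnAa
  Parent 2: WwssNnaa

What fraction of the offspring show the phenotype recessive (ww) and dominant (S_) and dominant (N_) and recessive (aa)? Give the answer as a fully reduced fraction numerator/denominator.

wwSsNnAa gametes: wSNA×2, wSNa×2, wSnA×2, wSna×2, wsNA×2, wsNa×2, wsnA×2, wsna×2
WwssNnaa gametes: WsNa×4, Wsna×4, wsNa×4, wsna×4
wwSsNnAa×WwssNnaa grid (16·16=256): WwSsNNAa=8 WwSsNNaa=8 WwSsNnAa=16 WwSsNnaa=16 WwSsnnAa=8 WwSsnnaa=8 WwssNNAa=8 WwssNNaa=8 WwssNnAa=16 WwssNnaa=16 WwssnnAa=8 Wwssnnaa=8 wwSsNNAa=8 wwSsNNaa=8 wwSsNnAa=16 wwSsNnaa=16 wwSsnnAa=8 wwSsnnaa=8 wwssNNAa=8 wwssNNaa=8 wwssNnAa=16 wwssNnaa=16 wwssnnAa=8 wwssnnaa=8
ww S_ N_ aa hits 24/256; gcd=8; 24÷8/256÷8 = 3/32

P(ww S_ N_ aa) = 3/32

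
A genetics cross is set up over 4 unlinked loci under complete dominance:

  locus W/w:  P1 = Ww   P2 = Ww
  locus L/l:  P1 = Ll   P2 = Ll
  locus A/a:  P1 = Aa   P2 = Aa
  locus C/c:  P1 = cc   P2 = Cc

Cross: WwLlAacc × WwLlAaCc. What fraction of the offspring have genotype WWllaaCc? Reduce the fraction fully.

P(WWllaaCc) = 1/128

WwLlAacc gametes: WLAc×2, WLac×2, WlAc×2, Wlac×2, wLAc×2, wLac×2, wlAc×2, wlac×2
WwLlAaCc gametes: WLAC×1, WLAc×1, WLaC×1, WLac×1, WlAC×1, WlAc×1, WlaC×1, Wlac×1, wLAC×1, wLAc×1, wLaC×1, wLac×1, wlAC×1, wlAc×1, wlaC×1, wlac×1
WwLlAacc×WwLlAaCc grid (16·16=256): WWLLAACc=2 WWLLAAcc=2 WWLLAaCc=4 WWLLAacc=4 WWLLaaCc=2 WWLLaacc=2 WWLlAACc=4 WWLlAAcc=4 WWLlAaCc=8 WWLlAacc=8 WWLlaaCc=4 WWLlaacc=4 WWllAACc=2 WWllAAcc=2 WWllAaCc=4 WWllAacc=4 WWllaaCc=2 WWllaacc=2 WwLLAACc=4 WwLLAAcc=4 WwLLAaCc=8 WwLLAacc=8 WwLLaaCc=4 WwLLaacc=4 WwLlAACc=8 WwLlAAcc=8 WwLlAaCc=16 WwLlAacc=16 WwLlaaCc=8 WwLlaacc=8 WwllAACc=4 WwllAAcc=4 WwllAaCc=8 WwllAacc=8 WwllaaCc=4 Wwllaacc=4 wwLLAACc=2 wwLLAAcc=2 wwLLAaCc=4 wwLLAacc=4 wwLLaaCc=2 wwLLaacc=2 wwLlAACc=4 wwLlAAcc=4 wwLlAaCc=8 wwLlAacc=8 wwLlaaCc=4 wwLlaacc=4 wwllAACc=2 wwllAAcc=2 wwllAaCc=4 wwllAacc=4 wwllaaCc=2 wwllaacc=2
WWllaaCc hits 2/256; gcd=2; 2÷2/256÷2 = 1/128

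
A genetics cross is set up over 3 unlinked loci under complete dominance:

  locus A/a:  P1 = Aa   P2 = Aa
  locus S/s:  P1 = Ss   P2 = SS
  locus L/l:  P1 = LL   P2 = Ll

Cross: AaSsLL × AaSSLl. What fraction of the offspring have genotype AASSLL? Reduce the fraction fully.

AaSsLL gametes: ASL×2, AsL×2, aSL×2, asL×2
AaSSLl gametes: ASL×2, ASl×2, aSL×2, aSl×2
AaSsLL×AaSSLl grid (8·8=64): AASSLL=4 AASSLl=4 AASsLL=4 AASsLl=4 AaSSLL=8 AaSSLl=8 AaSsLL=8 AaSsLl=8 aaSSLL=4 aaSSLl=4 aaSsLL=4 aaSsLl=4
AASSLL hits 4/64; gcd=4; 4÷4/64÷4 = 1/16

P(AASSLL) = 1/16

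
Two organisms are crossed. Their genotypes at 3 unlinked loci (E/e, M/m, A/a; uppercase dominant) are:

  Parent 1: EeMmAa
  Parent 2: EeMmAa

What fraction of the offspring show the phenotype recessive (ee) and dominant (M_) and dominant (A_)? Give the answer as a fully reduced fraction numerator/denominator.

EeMmAa gametes: EMA×1, EMa×1, EmA×1, Ema×1, eMA×1, eMa×1, emA×1, ema×1
EeMmAa gametes: EMA×1, EMa×1, EmA×1, Ema×1, eMA×1, eMa×1, emA×1, ema×1
EeMmAa×EeMmAa grid (8·8=64): EEMMAA=1 EEMMAa=2 EEMMaa=1 EEMmAA=2 EEMmAa=4 EEMmaa=2 EEmmAA=1 EEmmAa=2 EEmmaa=1 EeMMAA=2 EeMMAa=4 EeMMaa=2 EeMmAA=4 EeMmAa=8 EeMmaa=4 EemmAA=2 EemmAa=4 Eemmaa=2 eeMMAA=1 eeMMAa=2 eeMMaa=1 eeMmAA=2 eeMmAa=4 eeMmaa=2 eemmAA=1 eemmAa=2 eemmaa=1
ee M_ A_ hits 9/64; gcd=1; 9÷1/64÷1 = 9/64

P(ee M_ A_) = 9/64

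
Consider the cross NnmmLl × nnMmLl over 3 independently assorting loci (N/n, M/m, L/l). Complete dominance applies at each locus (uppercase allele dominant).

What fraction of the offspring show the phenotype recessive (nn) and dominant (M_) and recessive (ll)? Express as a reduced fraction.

NnmmLl gametes: NmL×2, Nml×2, nmL×2, nml×2
nnMmLl gametes: nML×2, nMl×2, nmL×2, nml×2
NnmmLl×nnMmLl grid (8·8=64): NnMmLL=4 NnMmLl=8 NnMmll=4 NnmmLL=4 NnmmLl=8 Nnmmll=4 nnMmLL=4 nnMmLl=8 nnMmll=4 nnmmLL=4 nnmmLl=8 nnmmll=4
nn M_ ll hits 4/64; gcd=4; 4÷4/64÷4 = 1/16

P(nn M_ ll) = 1/16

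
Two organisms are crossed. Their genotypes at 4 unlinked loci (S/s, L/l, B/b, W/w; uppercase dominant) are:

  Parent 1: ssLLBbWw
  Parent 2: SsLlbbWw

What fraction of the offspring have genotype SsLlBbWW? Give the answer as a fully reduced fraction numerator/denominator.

ssLLBbWw gametes: sLBW×4, sLBw×4, sLbW×4, sLbw×4
SsLlbbWw gametes: SLbW×2, SLbw×2, SlbW×2, Slbw×2, sLbW×2, sLbw×2, slbW×2, slbw×2
ssLLBbWw×SsLlbbWw grid (16·16=256): SsLLBbWW=8 SsLLBbWw=16 SsLLBbww=8 SsLLbbWW=8 SsLLbbWw=16 SsLLbbww=8 SsLlBbWW=8 SsLlBbWw=16 SsLlBbww=8 SsLlbbWW=8 SsLlbbWw=16 SsLlbbww=8 ssLLBbWW=8 ssLLBbWw=16 ssLLBbww=8 ssLLbbWW=8 ssLLbbWw=16 ssLLbbww=8 ssLlBbWW=8 ssLlBbWw=16 ssLlBbww=8 ssLlbbWW=8 ssLlbbWw=16 ssLlbbww=8
SsLlBbWW hits 8/256; gcd=8; 8÷8/256÷8 = 1/32

P(SsLlBbWW) = 1/32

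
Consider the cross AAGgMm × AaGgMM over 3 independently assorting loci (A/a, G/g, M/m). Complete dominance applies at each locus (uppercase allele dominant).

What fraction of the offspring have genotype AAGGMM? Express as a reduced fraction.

AAGgMm gametes: AGM×2, AGm×2, AgM×2, Agm×2
AaGgMM gametes: AGM×2, AgM×2, aGM×2, agM×2
AAGgMm×AaGgMM grid (8·8=64): AAGGMM=4 AAGGMm=4 AAGgMM=8 AAGgMm=8 AAggMM=4 AAggMm=4 AaGGMM=4 AaGGMm=4 AaGgMM=8 AaGgMm=8 AaggMM=4 AaggMm=4
AAGGMM hits 4/64; gcd=4; 4÷4/64÷4 = 1/16

P(AAGGMM) = 1/16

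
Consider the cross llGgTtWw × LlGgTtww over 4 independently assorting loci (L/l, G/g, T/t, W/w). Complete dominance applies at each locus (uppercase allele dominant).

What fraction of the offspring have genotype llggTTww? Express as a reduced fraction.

llGgTtWw gametes: lGTW×2, lGTw×2, lGtW×2, lGtw×2, lgTW×2, lgTw×2, lgtW×2, lgtw×2
LlGgTtww gametes: LGTw×2, LGtw×2, LgTw×2, Lgtw×2, lGTw×2, lGtw×2, lgTw×2, lgtw×2
llGgTtWw×LlGgTtww grid (16·16=256): LlGGTTWw=4 LlGGTTww=4 LlGGTtWw=8 LlGGTtww=8 LlGGttWw=4 LlGGttww=4 LlGgTTWw=8 LlGgTTww=8 LlGgTtWw=16 LlGgTtww=16 LlGgttWw=8 LlGgttww=8 LlggTTWw=4 LlggTTww=4 LlggTtWw=8 LlggTtww=8 LlggttWw=4 Llggttww=4 llGGTTWw=4 llGGTTww=4 llGGTtWw=8 llGGTtww=8 llGGttWw=4 llGGttww=4 llGgTTWw=8 llGgTTww=8 llGgTtWw=16 llGgTtww=16 llGgttWw=8 llGgttww=8 llggTTWw=4 llggTTww=4 llggTtWw=8 llggTtww=8 llggttWw=4 llggttww=4
llggTTww hits 4/256; gcd=4; 4÷4/256÷4 = 1/64

P(llggTTww) = 1/64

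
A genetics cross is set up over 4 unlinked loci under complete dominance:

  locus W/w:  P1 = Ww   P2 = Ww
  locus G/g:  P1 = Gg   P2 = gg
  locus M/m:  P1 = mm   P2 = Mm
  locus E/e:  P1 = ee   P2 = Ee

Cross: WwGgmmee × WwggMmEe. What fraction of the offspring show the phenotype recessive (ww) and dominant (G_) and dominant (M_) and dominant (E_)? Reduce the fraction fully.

WwGgmmee gametes: WGme×4, Wgme×4, wGme×4, wgme×4
WwggMmEe gametes: WgME×2, WgMe×2, WgmE×2, Wgme×2, wgME×2, wgMe×2, wgmE×2, wgme×2
WwGgmmee×WwggMmEe grid (16·16=256): WWGgMmEe=8 WWGgMmee=8 WWGgmmEe=8 WWGgmmee=8 WWggMmEe=8 WWggMmee=8 WWggmmEe=8 WWggmmee=8 WwGgMmEe=16 WwGgMmee=16 WwGgmmEe=16 WwGgmmee=16 WwggMmEe=16 WwggMmee=16 WwggmmEe=16 Wwggmmee=16 wwGgMmEe=8 wwGgMmee=8 wwGgmmEe=8 wwGgmmee=8 wwggMmEe=8 wwggMmee=8 wwggmmEe=8 wwggmmee=8
ww G_ M_ E_ hits 8/256; gcd=8; 8÷8/256÷8 = 1/32

P(ww G_ M_ E_) = 1/32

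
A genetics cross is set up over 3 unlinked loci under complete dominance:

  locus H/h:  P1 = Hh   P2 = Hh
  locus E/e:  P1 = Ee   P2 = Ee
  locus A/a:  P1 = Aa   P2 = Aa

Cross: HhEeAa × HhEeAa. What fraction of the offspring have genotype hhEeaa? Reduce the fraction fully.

P(hhEeaa) = 1/32

HhEeAa gametes: HEA×1, HEa×1, HeA×1, Hea×1, hEA×1, hEa×1, heA×1, hea×1
HhEeAa gametes: HEA×1, HEa×1, HeA×1, Hea×1, hEA×1, hEa×1, heA×1, hea×1
HhEeAa×HhEeAa grid (8·8=64): HHEEAA=1 HHEEAa=2 HHEEaa=1 HHEeAA=2 HHEeAa=4 HHEeaa=2 HHeeAA=1 HHeeAa=2 HHeeaa=1 HhEEAA=2 HhEEAa=4 HhEEaa=2 HhEeAA=4 HhEeAa=8 HhEeaa=4 HheeAA=2 HheeAa=4 Hheeaa=2 hhEEAA=1 hhEEAa=2 hhEEaa=1 hhEeAA=2 hhEeAa=4 hhEeaa=2 hheeAA=1 hheeAa=2 hheeaa=1
hhEeaa hits 2/64; gcd=2; 2÷2/64÷2 = 1/32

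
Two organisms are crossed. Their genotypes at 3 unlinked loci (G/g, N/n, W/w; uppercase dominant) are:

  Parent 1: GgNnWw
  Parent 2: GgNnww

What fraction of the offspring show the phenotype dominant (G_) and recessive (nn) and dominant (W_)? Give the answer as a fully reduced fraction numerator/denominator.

P(G_ nn W_) = 3/32

GgNnWw gametes: GNW×1, GNw×1, GnW×1, Gnw×1, gNW×1, gNw×1, gnW×1, gnw×1
GgNnww gametes: GNw×2, Gnw×2, gNw×2, gnw×2
GgNnWw×GgNnww grid (8·8=64): GGNNWw=2 GGNNww=2 GGNnWw=4 GGNnww=4 GGnnWw=2 GGnnww=2 GgNNWw=4 GgNNww=4 GgNnWw=8 GgNnww=8 GgnnWw=4 Ggnnww=4 ggNNWw=2 ggNNww=2 ggNnWw=4 ggNnww=4 ggnnWw=2 ggnnww=2
G_ nn W_ hits 6/64; gcd=2; 6÷2/64÷2 = 3/32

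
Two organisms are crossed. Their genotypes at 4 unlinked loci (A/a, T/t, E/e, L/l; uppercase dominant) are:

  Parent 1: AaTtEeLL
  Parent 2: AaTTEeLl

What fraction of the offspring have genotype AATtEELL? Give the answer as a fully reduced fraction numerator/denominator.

P(AATtEELL) = 1/64

AaTtEeLL gametes: ATEL×2, ATeL×2, AtEL×2, AteL×2, aTEL×2, aTeL×2, atEL×2, ateL×2
AaTTEeLl gametes: ATEL×2, ATEl×2, ATeL×2, ATel×2, aTEL×2, aTEl×2, aTeL×2, aTel×2
AaTtEeLL×AaTTEeLl grid (16·16=256): AATTEELL=4 AATTEELl=4 AATTEeLL=8 AATTEeLl=8 AATTeeLL=4 AATTeeLl=4 AATtEELL=4 AATtEELl=4 AATtEeLL=8 AATtEeLl=8 AATteeLL=4 AATteeLl=4 AaTTEELL=8 AaTTEELl=8 AaTTEeLL=16 AaTTEeLl=16 AaTTeeLL=8 AaTTeeLl=8 AaTtEELL=8 AaTtEELl=8 AaTtEeLL=16 AaTtEeLl=16 AaTteeLL=8 AaTteeLl=8 aaTTEELL=4 aaTTEELl=4 aaTTEeLL=8 aaTTEeLl=8 aaTTeeLL=4 aaTTeeLl=4 aaTtEELL=4 aaTtEELl=4 aaTtEeLL=8 aaTtEeLl=8 aaTteeLL=4 aaTteeLl=4
AATtEELL hits 4/256; gcd=4; 4÷4/256÷4 = 1/64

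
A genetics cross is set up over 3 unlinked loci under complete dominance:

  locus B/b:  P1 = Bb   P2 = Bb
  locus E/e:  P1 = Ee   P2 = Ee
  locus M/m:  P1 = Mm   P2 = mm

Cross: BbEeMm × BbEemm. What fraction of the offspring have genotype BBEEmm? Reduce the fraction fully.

BbEeMm gametes: BEM×1, BEm×1, BeM×1, Bem×1, bEM×1, bEm×1, beM×1, bem×1
BbEemm gametes: BEm×2, Bem×2, bEm×2, bem×2
BbEeMm×BbEemm grid (8·8=64): BBEEMm=2 BBEEmm=2 BBEeMm=4 BBEemm=4 BBeeMm=2 BBeemm=2 BbEEMm=4 BbEEmm=4 BbEeMm=8 BbEemm=8 BbeeMm=4 Bbeemm=4 bbEEMm=2 bbEEmm=2 bbEeMm=4 bbEemm=4 bbeeMm=2 bbeemm=2
BBEEmm hits 2/64; gcd=2; 2÷2/64÷2 = 1/32

P(BBEEmm) = 1/32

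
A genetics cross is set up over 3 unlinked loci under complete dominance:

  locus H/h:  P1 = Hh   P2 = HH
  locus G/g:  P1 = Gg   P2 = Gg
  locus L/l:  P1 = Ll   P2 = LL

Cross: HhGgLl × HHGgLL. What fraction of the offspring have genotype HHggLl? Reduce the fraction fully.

HhGgLl gametes: HGL×1, HGl×1, HgL×1, Hgl×1, hGL×1, hGl×1, hgL×1, hgl×1
HHGgLL gametes: HGL×4, HgL×4
HhGgLl×HHGgLL grid (8·8=64): HHGGLL=4 HHGGLl=4 HHGgLL=8 HHGgLl=8 HHggLL=4 HHggLl=4 HhGGLL=4 HhGGLl=4 HhGgLL=8 HhGgLl=8 HhggLL=4 HhggLl=4
HHggLl hits 4/64; gcd=4; 4÷4/64÷4 = 1/16

P(HHggLl) = 1/16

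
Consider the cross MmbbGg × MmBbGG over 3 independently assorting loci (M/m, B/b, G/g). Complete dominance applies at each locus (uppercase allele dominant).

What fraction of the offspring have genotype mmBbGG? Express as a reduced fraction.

MmbbGg gametes: MbG×2, Mbg×2, mbG×2, mbg×2
MmBbGG gametes: MBG×2, MbG×2, mBG×2, mbG×2
MmbbGg×MmBbGG grid (8·8=64): MMBbGG=4 MMBbGg=4 MMbbGG=4 MMbbGg=4 MmBbGG=8 MmBbGg=8 MmbbGG=8 MmbbGg=8 mmBbGG=4 mmBbGg=4 mmbbGG=4 mmbbGg=4
mmBbGG hits 4/64; gcd=4; 4÷4/64÷4 = 1/16

P(mmBbGG) = 1/16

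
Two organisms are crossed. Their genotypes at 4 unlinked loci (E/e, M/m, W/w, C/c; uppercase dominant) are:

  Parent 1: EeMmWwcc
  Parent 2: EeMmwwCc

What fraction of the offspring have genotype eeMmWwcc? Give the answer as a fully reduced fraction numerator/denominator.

EeMmWwcc gametes: EMWc×2, EMwc×2, EmWc×2, Emwc×2, eMWc×2, eMwc×2, emWc×2, emwc×2
EeMmwwCc gametes: EMwC×2, EMwc×2, EmwC×2, Emwc×2, eMwC×2, eMwc×2, emwC×2, emwc×2
EeMmWwcc×EeMmwwCc grid (16·16=256): EEMMWwCc=4 EEMMWwcc=4 EEMMwwCc=4 EEMMwwcc=4 EEMmWwCc=8 EEMmWwcc=8 EEMmwwCc=8 EEMmwwcc=8 EEmmWwCc=4 EEmmWwcc=4 EEmmwwCc=4 EEmmwwcc=4 EeMMWwCc=8 EeMMWwcc=8 EeMMwwCc=8 EeMMwwcc=8 EeMmWwCc=16 EeMmWwcc=16 EeMmwwCc=16 EeMmwwcc=16 EemmWwCc=8 EemmWwcc=8 EemmwwCc=8 Eemmwwcc=8 eeMMWwCc=4 eeMMWwcc=4 eeMMwwCc=4 eeMMwwcc=4 eeMmWwCc=8 eeMmWwcc=8 eeMmwwCc=8 eeMmwwcc=8 eemmWwCc=4 eemmWwcc=4 eemmwwCc=4 eemmwwcc=4
eeMmWwcc hits 8/256; gcd=8; 8÷8/256÷8 = 1/32

P(eeMmWwcc) = 1/32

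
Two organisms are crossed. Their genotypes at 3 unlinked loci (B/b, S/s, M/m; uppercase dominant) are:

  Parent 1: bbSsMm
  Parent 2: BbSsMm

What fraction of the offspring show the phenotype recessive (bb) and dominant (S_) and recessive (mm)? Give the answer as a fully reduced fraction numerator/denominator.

P(bb S_ mm) = 3/32

bbSsMm gametes: bSM×2, bSm×2, bsM×2, bsm×2
BbSsMm gametes: BSM×1, BSm×1, BsM×1, Bsm×1, bSM×1, bSm×1, bsM×1, bsm×1
bbSsMm×BbSsMm grid (8·8=64): BbSSMM=2 BbSSMm=4 BbSSmm=2 BbSsMM=4 BbSsMm=8 BbSsmm=4 BbssMM=2 BbssMm=4 Bbssmm=2 bbSSMM=2 bbSSMm=4 bbSSmm=2 bbSsMM=4 bbSsMm=8 bbSsmm=4 bbssMM=2 bbssMm=4 bbssmm=2
bb S_ mm hits 6/64; gcd=2; 6÷2/64÷2 = 3/32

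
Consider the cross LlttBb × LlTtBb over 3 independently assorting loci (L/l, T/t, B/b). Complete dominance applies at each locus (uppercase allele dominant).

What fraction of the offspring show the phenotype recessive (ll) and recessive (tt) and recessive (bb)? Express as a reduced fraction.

P(ll tt bb) = 1/32

LlttBb gametes: LtB×2, Ltb×2, ltB×2, ltb×2
LlTtBb gametes: LTB×1, LTb×1, LtB×1, Ltb×1, lTB×1, lTb×1, ltB×1, ltb×1
LlttBb×LlTtBb grid (8·8=64): LLTtBB=2 LLTtBb=4 LLTtbb=2 LLttBB=2 LLttBb=4 LLttbb=2 LlTtBB=4 LlTtBb=8 LlTtbb=4 LlttBB=4 LlttBb=8 Llttbb=4 llTtBB=2 llTtBb=4 llTtbb=2 llttBB=2 llttBb=4 llttbb=2
ll tt bb hits 2/64; gcd=2; 2÷2/64÷2 = 1/32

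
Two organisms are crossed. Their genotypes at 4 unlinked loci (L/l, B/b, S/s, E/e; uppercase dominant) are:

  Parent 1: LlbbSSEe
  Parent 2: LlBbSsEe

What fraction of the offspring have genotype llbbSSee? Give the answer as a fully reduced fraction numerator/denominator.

LlbbSSEe gametes: LbSE×4, LbSe×4, lbSE×4, lbSe×4
LlBbSsEe gametes: LBSE×1, LBSe×1, LBsE×1, LBse×1, LbSE×1, LbSe×1, LbsE×1, Lbse×1, lBSE×1, lBSe×1, lBsE×1, lBse×1, lbSE×1, lbSe×1, lbsE×1, lbse×1
LlbbSSEe×LlBbSsEe grid (16·16=256): LLBbSSEE=4 LLBbSSEe=8 LLBbSSee=4 LLBbSsEE=4 LLBbSsEe=8 LLBbSsee=4 LLbbSSEE=4 LLbbSSEe=8 LLbbSSee=4 LLbbSsEE=4 LLbbSsEe=8 LLbbSsee=4 LlBbSSEE=8 LlBbSSEe=16 LlBbSSee=8 LlBbSsEE=8 LlBbSsEe=16 LlBbSsee=8 LlbbSSEE=8 LlbbSSEe=16 LlbbSSee=8 LlbbSsEE=8 LlbbSsEe=16 LlbbSsee=8 llBbSSEE=4 llBbSSEe=8 llBbSSee=4 llBbSsEE=4 llBbSsEe=8 llBbSsee=4 llbbSSEE=4 llbbSSEe=8 llbbSSee=4 llbbSsEE=4 llbbSsEe=8 llbbSsee=4
llbbSSee hits 4/256; gcd=4; 4÷4/256÷4 = 1/64

P(llbbSSee) = 1/64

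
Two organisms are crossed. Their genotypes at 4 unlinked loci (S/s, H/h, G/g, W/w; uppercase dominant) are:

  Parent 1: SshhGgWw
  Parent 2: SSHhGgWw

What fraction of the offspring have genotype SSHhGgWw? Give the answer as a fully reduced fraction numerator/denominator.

P(SSHhGgWw) = 1/16

SshhGgWw gametes: ShGW×2, ShGw×2, ShgW×2, Shgw×2, shGW×2, shGw×2, shgW×2, shgw×2
SSHhGgWw gametes: SHGW×2, SHGw×2, SHgW×2, SHgw×2, ShGW×2, ShGw×2, ShgW×2, Shgw×2
SshhGgWw×SSHhGgWw grid (16·16=256): SSHhGGWW=4 SSHhGGWw=8 SSHhGGww=4 SSHhGgWW=8 SSHhGgWw=16 SSHhGgww=8 SSHhggWW=4 SSHhggWw=8 SSHhggww=4 SShhGGWW=4 SShhGGWw=8 SShhGGww=4 SShhGgWW=8 SShhGgWw=16 SShhGgww=8 SShhggWW=4 SShhggWw=8 SShhggww=4 SsHhGGWW=4 SsHhGGWw=8 SsHhGGww=4 SsHhGgWW=8 SsHhGgWw=16 SsHhGgww=8 SsHhggWW=4 SsHhggWw=8 SsHhggww=4 SshhGGWW=4 SshhGGWw=8 SshhGGww=4 SshhGgWW=8 SshhGgWw=16 SshhGgww=8 SshhggWW=4 SshhggWw=8 Sshhggww=4
SSHhGgWw hits 16/256; gcd=16; 16÷16/256÷16 = 1/16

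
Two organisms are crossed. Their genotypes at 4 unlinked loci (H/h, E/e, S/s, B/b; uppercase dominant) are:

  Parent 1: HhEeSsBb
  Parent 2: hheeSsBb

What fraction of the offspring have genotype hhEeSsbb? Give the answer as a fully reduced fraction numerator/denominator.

HhEeSsBb gametes: HESB×1, HESb×1, HEsB×1, HEsb×1, HeSB×1, HeSb×1, HesB×1, Hesb×1, hESB×1, hESb×1, hEsB×1, hEsb×1, heSB×1, heSb×1, hesB×1, hesb×1
hheeSsBb gametes: heSB×4, heSb×4, hesB×4, hesb×4
HhEeSsBb×hheeSsBb grid (16·16=256): HhEeSSBB=4 HhEeSSBb=8 HhEeSSbb=4 HhEeSsBB=8 HhEeSsBb=16 HhEeSsbb=8 HhEessBB=4 HhEessBb=8 HhEessbb=4 HheeSSBB=4 HheeSSBb=8 HheeSSbb=4 HheeSsBB=8 HheeSsBb=16 HheeSsbb=8 HheessBB=4 HheessBb=8 Hheessbb=4 hhEeSSBB=4 hhEeSSBb=8 hhEeSSbb=4 hhEeSsBB=8 hhEeSsBb=16 hhEeSsbb=8 hhEessBB=4 hhEessBb=8 hhEessbb=4 hheeSSBB=4 hheeSSBb=8 hheeSSbb=4 hheeSsBB=8 hheeSsBb=16 hheeSsbb=8 hheessBB=4 hheessBb=8 hheessbb=4
hhEeSsbb hits 8/256; gcd=8; 8÷8/256÷8 = 1/32

P(hhEeSsbb) = 1/32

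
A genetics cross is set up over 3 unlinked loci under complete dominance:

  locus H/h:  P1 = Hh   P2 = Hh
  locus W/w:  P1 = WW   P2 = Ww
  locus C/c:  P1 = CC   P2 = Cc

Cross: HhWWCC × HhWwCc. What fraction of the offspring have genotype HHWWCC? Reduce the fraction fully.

P(HHWWCC) = 1/16

HhWWCC gametes: HWC×4, hWC×4
HhWwCc gametes: HWC×1, HWc×1, HwC×1, Hwc×1, hWC×1, hWc×1, hwC×1, hwc×1
HhWWCC×HhWwCc grid (8·8=64): HHWWCC=4 HHWWCc=4 HHWwCC=4 HHWwCc=4 HhWWCC=8 HhWWCc=8 HhWwCC=8 HhWwCc=8 hhWWCC=4 hhWWCc=4 hhWwCC=4 hhWwCc=4
HHWWCC hits 4/64; gcd=4; 4÷4/64÷4 = 1/16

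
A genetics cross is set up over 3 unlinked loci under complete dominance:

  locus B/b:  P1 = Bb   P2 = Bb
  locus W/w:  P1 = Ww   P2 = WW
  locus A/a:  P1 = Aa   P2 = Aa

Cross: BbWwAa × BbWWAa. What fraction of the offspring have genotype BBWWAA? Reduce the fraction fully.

BbWwAa gametes: BWA×1, BWa×1, BwA×1, Bwa×1, bWA×1, bWa×1, bwA×1, bwa×1
BbWWAa gametes: BWA×2, BWa×2, bWA×2, bWa×2
BbWwAa×BbWWAa grid (8·8=64): BBWWAA=2 BBWWAa=4 BBWWaa=2 BBWwAA=2 BBWwAa=4 BBWwaa=2 BbWWAA=4 BbWWAa=8 BbWWaa=4 BbWwAA=4 BbWwAa=8 BbWwaa=4 bbWWAA=2 bbWWAa=4 bbWWaa=2 bbWwAA=2 bbWwAa=4 bbWwaa=2
BBWWAA hits 2/64; gcd=2; 2÷2/64÷2 = 1/32

P(BBWWAA) = 1/32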